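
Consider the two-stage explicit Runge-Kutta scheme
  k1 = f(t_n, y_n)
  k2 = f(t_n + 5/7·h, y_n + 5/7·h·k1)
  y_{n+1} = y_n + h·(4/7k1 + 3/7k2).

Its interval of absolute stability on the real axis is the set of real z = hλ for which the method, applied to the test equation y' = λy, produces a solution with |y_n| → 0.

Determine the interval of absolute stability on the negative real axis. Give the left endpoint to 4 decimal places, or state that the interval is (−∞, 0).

On y'=λy, z=hλ:
  k1=λy_n ⇒ h·k1=z·y_n;  k2=λ(1+5/7z)y_n ⇒ h·k2=z(1+5/7z)y_n
  y_{n+1}/y_n = 1 + 4/7z + 3/7z(1+5/7z) = 1 + z + 15/49z²
  so R(z) = 1 + z + 15/49z².

Boundary: |R(x)|=1, x<0.
x=-1.1: |R|=0.2704
R=1: x+15/49x²=0 ⇒ x=−49/15=-3.2667; min R=1−1/(4·15/49)=0.1833>−1
Confirm numerically:
  x=-2.105: |R|=0.25144 <1
  x=-1.681: |R|=0.18403 <1
  x=-1.665: |R|=0.18364 <1
  x=-1.425: |R|=0.19662 <1
  x=-3.541: |R|=1.29737 >1
  x=-3.414: |R|=1.15398 >1
So |R|<1 on (-3.2667, 0).

z∈(-3.2667,0).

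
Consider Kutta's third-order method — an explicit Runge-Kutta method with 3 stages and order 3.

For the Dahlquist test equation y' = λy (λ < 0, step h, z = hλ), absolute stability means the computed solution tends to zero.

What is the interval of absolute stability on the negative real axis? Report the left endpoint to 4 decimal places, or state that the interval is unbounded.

Test eqn y'=λy, z=hλ:
  order 3, 3-stage ⇒ R(z)=1+z+z^2/2+z^3/6
  (e.g. R(-0.88)=0.39362, |R|=0.39362)

Need |R(x)|<1, x<0.
x=-0.88: |R|=0.3936
|R(-2.03)|=0.3638 |R(-1.59)|=0.0041 |R(-0.84)|=0.4140
Bisect:
  x_lo=-3.2049 |R|=2.5557  x_hi=-0.3937 |R|=0.6736
  mid=-1.79931 |R|=0.15143 →hi
  mid=-2.50211 |R|=0.98259 →hi
  mid=-2.85351 |R|=1.65471 →lo
  mid=-2.67781 |R|=1.29275 →lo
  mid=-2.58996 |R|=1.13154 →lo
  mid=-2.54603 |R|=1.05557 →lo
  mid=-2.52407 |R|=1.01872 →lo
  mid=-2.51309 |R|=1.00056 →lo
  mid=-2.50760 |R|=0.99156 →hi
  mid=-2.51034 |R|=0.99605 →hi
  ...
  [-2.51275,-2.51257] ⇒ x*=-2.5127
Stable set (-2.5127, 0).

z∈(-2.5127,0).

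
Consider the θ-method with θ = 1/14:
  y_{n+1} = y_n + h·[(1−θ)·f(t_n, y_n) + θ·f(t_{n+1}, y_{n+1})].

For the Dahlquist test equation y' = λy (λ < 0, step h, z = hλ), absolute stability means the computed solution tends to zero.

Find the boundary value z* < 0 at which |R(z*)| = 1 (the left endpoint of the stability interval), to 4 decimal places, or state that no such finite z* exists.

On y'=λy, z=hλ:
  y_{n+1} = y_n + z·[13/14·y_n + 1/14·y_{n+1}] ⇒ (1 − 1/14z)y_{n+1} = (1 + 13/14z)y_n
  ⇒ R(z) = (1 + 13/14z)/(1 − 1/14z).

Find x<0 with |R(x)|<1.
x=-0.74: |R|=0.2972
R=−1: 1+13/14x = −1+1/14x ⇒ -6/7x=2 ⇒ x=2/(-6/7)=-2.3333
Confirm numerically:
  x=-2.148: |R|=0.86227 <1
  x=-1.933: |R|=0.69849 <1
  x=-1.751: |R|=0.55635 <1
  x=-1.190: |R|=0.09677 <1
  x=-2.928: |R|=1.42155 >1
  x=-2.530: |R|=1.14277 >1
Interval (-2.3333, 0).

z* = -2.3333.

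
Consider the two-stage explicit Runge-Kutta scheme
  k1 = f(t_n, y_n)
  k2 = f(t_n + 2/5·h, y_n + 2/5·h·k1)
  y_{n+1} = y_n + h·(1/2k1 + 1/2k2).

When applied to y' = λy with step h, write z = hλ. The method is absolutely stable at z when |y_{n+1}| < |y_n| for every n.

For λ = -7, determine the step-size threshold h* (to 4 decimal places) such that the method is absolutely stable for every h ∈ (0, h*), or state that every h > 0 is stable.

(-5.0000,0); λ=-7 ⇒ h* = (5)/7 = 0.7143.

Test eqn y'=λy, z=hλ:
  k1=λy_n ⇒ h·k1=z·y_n;  k2=λ(1+2/5z)y_n ⇒ h·k2=z(1+2/5z)y_n
  y_{n+1}/y_n = 1 + 1/2z + 1/2z(1+2/5z) = 1 + z + 1/5z²
  R(z) = 1 + z + 1/5z².

Boundary: |R(x)|=1, x<0.
x=-1.11: |R|=0.1364
R=1: x+1/5x²=0 ⇒ x=−5=-5.0000; min R=1−1/(4·1/5)=-0.2500>−1
Confirm numerically:
  x=-4.875: |R|=0.87813 <1
  x=-4.304: |R|=0.40088 <1
  x=-3.150: |R|=0.16550 <1
  x=-2.611: |R|=0.24754 <1
  x=-5.460: |R|=1.50232 >1
  x=-5.403: |R|=1.43548 >1
  x=-5.176: |R|=1.18220 >1
So |R|<1 on (-5.0000, 0).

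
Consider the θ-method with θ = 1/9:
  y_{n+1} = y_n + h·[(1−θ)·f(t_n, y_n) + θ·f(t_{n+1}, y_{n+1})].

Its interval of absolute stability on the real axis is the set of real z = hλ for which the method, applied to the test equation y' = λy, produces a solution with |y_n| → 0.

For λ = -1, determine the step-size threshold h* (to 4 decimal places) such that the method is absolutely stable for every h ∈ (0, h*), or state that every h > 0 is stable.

(-2.5714,0); λ=-1 ⇒ h* = (18/7)/1 = 2.5714.

On y'=λy, z=hλ:
  y_{n+1} = y_n + z·[8/9·y_n + 1/9·y_{n+1}] ⇒ (1 − 1/9z)y_{n+1} = (1 + 8/9z)y_n
  R(z) = (1 + 8/9z)/(1 − 1/9z).

Find x<0 with |R(x)|<1.
x=-0.91: |R|=0.1736
R=−1: 1+8/9x = −1+1/9x ⇒ -7/9x=2 ⇒ x=2/(-7/9)=-2.5714
Confirm numerically:
  x=-2.533: |R|=0.97668 <1
  x=-1.932: |R|=0.59056 <1
  x=-1.744: |R|=0.46091 <1
  x=-1.632: |R|=0.38149 <1
  x=-3.002: |R|=1.25112 >1
  x=-2.617: |R|=1.02746 >1
Interval (-2.5714, 0).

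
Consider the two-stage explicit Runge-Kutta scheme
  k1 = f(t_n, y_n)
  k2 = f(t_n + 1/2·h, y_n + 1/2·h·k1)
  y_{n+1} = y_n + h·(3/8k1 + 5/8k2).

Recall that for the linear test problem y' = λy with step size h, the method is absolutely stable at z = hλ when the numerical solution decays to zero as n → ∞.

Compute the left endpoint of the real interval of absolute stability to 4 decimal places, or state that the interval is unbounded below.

Test eqn y'=λy, z=hλ:
  k1=λy_n ⇒ h·k1=z·y_n;  k2=λ(1+1/2z)y_n ⇒ h·k2=z(1+1/2z)y_n
  y_{n+1}/y_n = 1 + 3/8z + 5/8z(1+1/2z) = 1 + z + 5/16z²
  ⇒ R(z) = 1 + z + 5/16z².

Need |R(x)|<1, x<0.
x=-0.49: |R|=0.5850
R=1: x+5/16x²=0 ⇒ x=−16/5=-3.2000; min R=1−1/(4·5/16)=0.2000>−1
Confirm numerically:
  x=-3.012: |R|=0.82305 <1
  x=-2.963: |R|=0.78055 <1
  x=-2.606: |R|=0.51626 <1
  x=-2.405: |R|=0.40251 <1
  x=-3.747: |R|=1.64050 >1
  x=-3.643: |R|=1.50433 >1
  x=-3.267: |R|=1.06840 >1
Stable set (-3.2000, 0).

z* = -3.2000.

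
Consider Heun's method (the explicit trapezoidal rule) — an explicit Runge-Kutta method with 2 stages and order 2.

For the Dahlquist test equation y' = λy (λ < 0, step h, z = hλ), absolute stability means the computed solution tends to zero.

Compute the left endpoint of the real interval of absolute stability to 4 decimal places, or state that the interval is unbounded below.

Test eqn y'=λy, z=hλ:
  order 2, 2-stage ⇒ R(z)=1+z+z^2/2
  (e.g. R(-1.75)=0.78125, |R|=0.78125)

Find x<0 with |R(x)|<1.
x=-1.75: |R|=0.7812
|R(-1.53)|=0.6404 |R(-1.43)|=0.5924 |R(-1.02)|=0.5002
Bisect:
  x_lo=-2.4398 |R|=1.5365  x_hi=-0.2558 |R|=0.7769
  mid=-1.34779 |R|=0.56048 →hi
  mid=-1.89380 |R|=0.89944 →hi
  mid=-2.16680 |R|=1.18071 →lo
  mid=-2.03030 |R|=1.03075 →lo
  mid=-1.96205 |R|=0.96277 →hi
  mid=-1.99617 |R|=0.99618 →hi
  mid=-2.01323 |R|=1.01332 →lo
  mid=-2.00470 |R|=1.00471 →lo
  mid=-2.00044 |R|=1.00044 →lo
  mid=-1.99830 |R|=0.99830 →hi
  ...
  [-2.00004,-1.99990] ⇒ x*=-2.0000
Interval (-2.0000, 0).

left endpoint -2.0000.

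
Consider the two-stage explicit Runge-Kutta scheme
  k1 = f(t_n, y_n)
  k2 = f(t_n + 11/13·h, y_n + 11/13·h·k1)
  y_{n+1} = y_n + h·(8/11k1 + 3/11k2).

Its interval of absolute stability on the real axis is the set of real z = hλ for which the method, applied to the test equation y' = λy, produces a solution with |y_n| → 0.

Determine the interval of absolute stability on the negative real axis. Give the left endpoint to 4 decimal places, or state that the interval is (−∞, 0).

On y'=λy, z=hλ:
  k1=λy_n ⇒ h·k1=z·y_n;  k2=λ(1+11/13z)y_n ⇒ h·k2=z(1+11/13z)y_n
  y_{n+1}/y_n = 1 + 8/11z + 3/11z(1+11/13z) = 1 + z + 3/13z²
  ⇒ R(z) = 1 + z + 3/13z².

Solve |R(x)|<1 on ℝ⁻.
x=-1.32: |R|=0.0821
R=1: x+3/13x²=0 ⇒ x=−13/3=-4.3333; min R=1−1/(4·3/13)=-0.0833>−1
Confirm numerically:
  x=-4.202: |R|=0.87265 <1
  x=-3.425: |R|=0.28207 <1
  x=-1.936: |R|=0.07105 <1
  x=-4.593: |R|=1.27523 >1
  x=-4.416: |R|=1.08424 >1
  x=-4.399: |R|=1.06666 >1
Stable set (-4.3333, 0).

(-4.3333, 0).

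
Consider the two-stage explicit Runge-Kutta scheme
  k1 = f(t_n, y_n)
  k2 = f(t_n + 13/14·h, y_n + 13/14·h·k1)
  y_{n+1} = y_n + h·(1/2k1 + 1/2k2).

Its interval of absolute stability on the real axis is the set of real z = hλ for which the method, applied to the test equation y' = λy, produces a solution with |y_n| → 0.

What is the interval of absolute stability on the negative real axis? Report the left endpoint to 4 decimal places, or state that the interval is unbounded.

With y'=λy (z=hλ):
  k1=λy_n ⇒ h·k1=z·y_n;  k2=λ(1+13/14z)y_n ⇒ h·k2=z(1+13/14z)y_n
  y_{n+1}/y_n = 1 + 1/2z + 1/2z(1+13/14z) = 1 + z + 13/28z²
  R(z) = 1 + z + 13/28z².

Need |R(x)|<1, x<0.
x=-1.31: |R|=0.4868
R=1: x+13/28x²=0 ⇒ x=−28/13=-2.1538; min R=1−1/(4·13/28)=0.4615>−1
Confirm numerically:
  x=-1.851: |R|=0.73974 <1
  x=-1.493: |R|=0.54192 <1
  x=-1.326: |R|=0.49034 <1
  x=-2.627: |R|=1.57710 >1
  x=-2.251: |R|=1.10154 >1
Interval (-2.1538, 0).

(-2.1538, 0).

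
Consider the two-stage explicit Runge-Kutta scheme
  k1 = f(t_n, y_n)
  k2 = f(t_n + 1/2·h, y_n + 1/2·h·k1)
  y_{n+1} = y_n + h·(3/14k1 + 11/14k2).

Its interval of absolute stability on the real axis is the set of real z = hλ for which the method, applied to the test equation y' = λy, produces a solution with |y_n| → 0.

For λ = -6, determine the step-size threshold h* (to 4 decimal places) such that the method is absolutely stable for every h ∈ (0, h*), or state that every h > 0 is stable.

On y'=λy, z=hλ:
  k1=λy_n ⇒ h·k1=z·y_n;  k2=λ(1+1/2z)y_n ⇒ h·k2=z(1+1/2z)y_n
  y_{n+1}/y_n = 1 + 3/14z + 11/14z(1+1/2z) = 1 + z + 11/28z²
  ⇒ R(z) = 1 + z + 11/28z².

Boundary: |R(x)|=1, x<0.
x=-0.99: |R|=0.3950
R=1: x+11/28x²=0 ⇒ x=−28/11=-2.5455; min R=1−1/(4·11/28)=0.3636>−1
Confirm numerically:
  x=-1.934: |R|=0.53543 <1
  x=-1.449: |R|=0.37584 <1
  x=-1.431: |R|=0.37348 <1
  x=-3.017: |R|=1.55890 >1
  x=-2.890: |R|=1.39118 >1
So |R|<1 on (-2.5455, 0).

(-2.5455,0); λ=-6 ⇒ h* = (28/11)/6 = 0.4242.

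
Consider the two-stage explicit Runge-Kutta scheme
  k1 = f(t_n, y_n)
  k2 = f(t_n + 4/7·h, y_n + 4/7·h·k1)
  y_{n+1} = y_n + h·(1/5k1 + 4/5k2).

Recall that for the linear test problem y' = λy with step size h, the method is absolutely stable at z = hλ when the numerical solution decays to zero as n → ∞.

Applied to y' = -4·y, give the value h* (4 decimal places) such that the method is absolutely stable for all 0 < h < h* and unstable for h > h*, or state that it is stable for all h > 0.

(-2.1875,0); λ=-4 ⇒ h* = (35/16)/4 = 0.5469.

With y'=λy (z=hλ):
  k1=λy_n ⇒ h·k1=z·y_n;  k2=λ(1+4/7z)y_n ⇒ h·k2=z(1+4/7z)y_n
  y_{n+1}/y_n = 1 + 1/5z + 4/5z(1+4/7z) = 1 + z + 16/35z²
  ⇒ R(z) = 1 + z + 16/35z².

Need |R(x)|<1, x<0.
x=-0.97: |R|=0.4601
R=1: x+16/35x²=0 ⇒ x=−35/16=-2.1875; min R=1−1/(4·16/35)=0.4531>−1
Confirm numerically:
  x=-2.091: |R|=0.90776 <1
  x=-1.570: |R|=0.55681 <1
  x=-1.186: |R|=0.45702 <1
  x=-2.741: |R|=1.69355 >1
  x=-2.711: |R|=1.64878 >1
  x=-2.333: |R|=1.15518 >1
Stable set (-2.1875, 0).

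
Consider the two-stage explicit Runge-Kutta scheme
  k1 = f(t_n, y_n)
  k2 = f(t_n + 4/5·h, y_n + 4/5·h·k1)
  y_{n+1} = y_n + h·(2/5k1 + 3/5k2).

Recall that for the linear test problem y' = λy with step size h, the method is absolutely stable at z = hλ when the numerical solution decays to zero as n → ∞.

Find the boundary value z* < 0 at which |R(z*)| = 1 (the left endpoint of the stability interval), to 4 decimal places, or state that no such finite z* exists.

Test eqn y'=λy, z=hλ:
  k1=λy_n ⇒ h·k1=z·y_n;  k2=λ(1+4/5z)y_n ⇒ h·k2=z(1+4/5z)y_n
  y_{n+1}/y_n = 1 + 2/5z + 3/5z(1+4/5z) = 1 + z + 12/25z²
  R(z) = 1 + z + 12/25z².

Solve |R(x)|<1 on ℝ⁻.
x=-0.87: |R|=0.4933
R=1: x+12/25x²=0 ⇒ x=−25/12=-2.0833; min R=1−1/(4·12/25)=0.4792>−1
Confirm numerically:
  x=-1.800: |R|=0.75520 <1
  x=-1.466: |R|=0.56559 <1
  x=-1.381: |R|=0.53444 <1
  x=-0.907: |R|=0.48787 <1
  x=-2.504: |R|=1.50561 >1
  x=-2.282: |R|=1.21761 >1
Interval (-2.0833, 0).

z* = -2.0833.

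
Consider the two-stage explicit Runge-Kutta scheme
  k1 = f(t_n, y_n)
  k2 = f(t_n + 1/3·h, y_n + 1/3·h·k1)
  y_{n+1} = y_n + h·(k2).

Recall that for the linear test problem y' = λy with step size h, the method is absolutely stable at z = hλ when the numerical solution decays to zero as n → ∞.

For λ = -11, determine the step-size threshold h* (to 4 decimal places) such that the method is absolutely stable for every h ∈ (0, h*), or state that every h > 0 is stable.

Test eqn y'=λy, z=hλ:
  k1=λy_n ⇒ h·k1=z·y_n;  k2=λ(1+1/3z)y_n ⇒ h·k2=z(1+1/3z)y_n
  y_{n+1}/y_n = 1 + z(1+1/3z) = 1 + z + 1/3z²
  so R(z) = 1 + z + 1/3z².

Find x<0 with |R(x)|<1.
x=-1.07: |R|=0.3116
R=1: x+1/3x²=0 ⇒ x=−3=-3.0000; min R=1−1/(4·1/3)=0.2500>−1
Confirm numerically:
  x=-2.948: |R|=0.94890 <1
  x=-2.925: |R|=0.92687 <1
  x=-2.245: |R|=0.43501 <1
  x=-1.814: |R|=0.28287 <1
  x=-3.537: |R|=1.63312 >1
  x=-3.029: |R|=1.02928 >1
Stable set (-3.0000, 0).

(-3.0000,0); λ=-11 ⇒ h* = (3)/11 = 0.2727.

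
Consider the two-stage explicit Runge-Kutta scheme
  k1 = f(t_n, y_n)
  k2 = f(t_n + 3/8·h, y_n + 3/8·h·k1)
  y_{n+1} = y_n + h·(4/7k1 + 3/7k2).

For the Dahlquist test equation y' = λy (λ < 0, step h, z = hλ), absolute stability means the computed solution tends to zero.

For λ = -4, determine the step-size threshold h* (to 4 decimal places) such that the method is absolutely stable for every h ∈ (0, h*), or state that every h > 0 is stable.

(-6.2222,0); λ=-4 ⇒ h* = (56/9)/4 = 1.5556.

Set f=λy, z=hλ:
  k1=λy_n ⇒ h·k1=z·y_n;  k2=λ(1+3/8z)y_n ⇒ h·k2=z(1+3/8z)y_n
  y_{n+1}/y_n = 1 + 4/7z + 3/7z(1+3/8z) = 1 + z + 9/56z²
  ⇒ R(z) = 1 + z + 9/56z².

Need |R(x)|<1, x<0.
x=-0.83: |R|=0.2807
R=1: x+9/56x²=0 ⇒ x=−56/9=-6.2222; min R=1−1/(4·9/56)=-0.5556>−1
Confirm numerically:
  x=-5.333: |R|=0.23786 <1
  x=-3.862: |R|=0.46494 <1
  x=-3.430: |R|=0.53921 <1
  x=-6.812: |R|=1.64568 >1
  x=-6.725: |R|=1.54340 >1
  x=-6.432: |R|=1.21685 >1
Stable set (-6.2222, 0).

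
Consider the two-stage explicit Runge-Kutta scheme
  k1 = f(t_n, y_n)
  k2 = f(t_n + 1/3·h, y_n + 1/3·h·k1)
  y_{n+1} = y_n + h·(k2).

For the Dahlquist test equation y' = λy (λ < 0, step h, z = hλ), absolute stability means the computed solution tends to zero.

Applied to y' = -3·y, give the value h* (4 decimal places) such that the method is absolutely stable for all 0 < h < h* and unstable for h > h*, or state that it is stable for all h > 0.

Set f=λy, z=hλ:
  k1=λy_n ⇒ h·k1=z·y_n;  k2=λ(1+1/3z)y_n ⇒ h·k2=z(1+1/3z)y_n
  y_{n+1}/y_n = 1 + z(1+1/3z) = 1 + z + 1/3z²
  so R(z) = 1 + z + 1/3z².

Boundary: |R(x)|=1, x<0.
x=-0.59: |R|=0.5260
R=1: x+1/3x²=0 ⇒ x=−3=-3.0000; min R=1−1/(4·1/3)=0.2500>−1
Confirm numerically:
  x=-2.513: |R|=0.59206 <1
  x=-1.681: |R|=0.26092 <1
  x=-1.321: |R|=0.26068 <1
  x=-3.396: |R|=1.44827 >1
  x=-3.184: |R|=1.19529 >1
So |R|<1 on (-3.0000, 0).

(-3.0000,0); λ=-3 ⇒ h* = (3)/3 = 1.0000.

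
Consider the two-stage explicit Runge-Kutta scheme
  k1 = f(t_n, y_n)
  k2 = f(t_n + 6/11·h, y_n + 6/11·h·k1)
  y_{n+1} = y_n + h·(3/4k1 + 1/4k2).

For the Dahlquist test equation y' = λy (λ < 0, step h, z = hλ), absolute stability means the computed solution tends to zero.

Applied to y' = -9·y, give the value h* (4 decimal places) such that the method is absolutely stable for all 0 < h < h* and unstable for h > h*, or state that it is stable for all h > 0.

(-7.3333,0); λ=-9 ⇒ h* = (22/3)/9 = 0.8148.

Set f=λy, z=hλ:
  k1=λy_n ⇒ h·k1=z·y_n;  k2=λ(1+6/11z)y_n ⇒ h·k2=z(1+6/11z)y_n
  y_{n+1}/y_n = 1 + 3/4z + 1/4z(1+6/11z) = 1 + z + 3/22z²
  R(z) = 1 + z + 3/22z².

Need |R(x)|<1, x<0.
x=-0.44: |R|=0.5864
R=1: x+3/22x²=0 ⇒ x=−22/3=-7.3333; min R=1−1/(4·3/22)=-0.8333>−1
Confirm numerically:
  x=-7.181: |R|=0.85083 <1
  x=-6.970: |R|=0.65467 <1
  x=-5.235: |R|=0.49792 <1
  x=-3.066: |R|=0.78413 <1
  x=-7.550: |R|=1.22307 >1
  x=-7.521: |R|=1.19247 >1
So |R|<1 on (-7.3333, 0).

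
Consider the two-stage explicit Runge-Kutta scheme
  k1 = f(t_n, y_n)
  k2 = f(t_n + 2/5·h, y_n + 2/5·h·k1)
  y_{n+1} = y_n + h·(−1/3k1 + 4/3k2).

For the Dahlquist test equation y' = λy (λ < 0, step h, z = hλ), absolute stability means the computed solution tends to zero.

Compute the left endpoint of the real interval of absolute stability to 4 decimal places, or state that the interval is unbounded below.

z* = -1.8750.

On y'=λy, z=hλ:
  k1=λy_n ⇒ h·k1=z·y_n;  k2=λ(1+2/5z)y_n ⇒ h·k2=z(1+2/5z)y_n
  y_{n+1}/y_n = 1 − 1/3z + 4/3z(1+2/5z) = 1 + z + 8/15z²
  R(z) = 1 + z + 8/15z².

Find x<0 with |R(x)|<1.
x=-0.87: |R|=0.5337
R=1: x+8/15x²=0 ⇒ x=−15/8=-1.8750; min R=1−1/(4·8/15)=0.5312>−1
Confirm numerically:
  x=-1.838: |R|=0.96373 <1
  x=-1.752: |R|=0.88507 <1
  x=-1.035: |R|=0.53632 <1
  x=-2.474: |R|=1.79036 >1
  x=-2.464: |R|=1.77402 >1
  x=-1.906: |R|=1.03151 >1
So |R|<1 on (-1.8750, 0).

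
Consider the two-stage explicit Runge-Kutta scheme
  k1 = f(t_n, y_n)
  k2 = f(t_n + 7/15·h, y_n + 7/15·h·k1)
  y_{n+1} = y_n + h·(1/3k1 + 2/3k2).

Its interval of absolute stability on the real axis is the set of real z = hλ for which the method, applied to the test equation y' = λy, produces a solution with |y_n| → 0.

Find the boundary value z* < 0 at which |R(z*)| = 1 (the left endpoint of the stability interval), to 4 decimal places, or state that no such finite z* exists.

Test eqn y'=λy, z=hλ:
  k1=λy_n ⇒ h·k1=z·y_n;  k2=λ(1+7/15z)y_n ⇒ h·k2=z(1+7/15z)y_n
  y_{n+1}/y_n = 1 + 1/3z + 2/3z(1+7/15z) = 1 + z + 14/45z²
  so R(z) = 1 + z + 14/45z².

Boundary: |R(x)|=1, x<0.
x=-1.77: |R|=0.2047
R=1: x+14/45x²=0 ⇒ x=−45/14=-3.2143; min R=1−1/(4·14/45)=0.1964>−1
Confirm numerically:
  x=-2.549: |R|=0.47241 <1
  x=-2.355: |R|=0.37043 <1
  x=-1.356: |R|=0.21605 <1
  x=-3.584: |R|=1.41224 >1
  x=-3.525: |R|=1.34075 >1
Interval (-3.2143, 0).

left endpoint -3.2143.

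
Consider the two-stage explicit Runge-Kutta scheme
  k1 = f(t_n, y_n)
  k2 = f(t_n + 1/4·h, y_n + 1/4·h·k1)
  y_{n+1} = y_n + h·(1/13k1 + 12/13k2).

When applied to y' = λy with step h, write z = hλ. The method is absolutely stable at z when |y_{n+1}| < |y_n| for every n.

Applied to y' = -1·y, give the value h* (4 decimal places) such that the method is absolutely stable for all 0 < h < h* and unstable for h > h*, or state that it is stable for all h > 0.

On y'=λy, z=hλ:
  k1=λy_n ⇒ h·k1=z·y_n;  k2=λ(1+1/4z)y_n ⇒ h·k2=z(1+1/4z)y_n
  y_{n+1}/y_n = 1 + 1/13z + 12/13z(1+1/4z) = 1 + z + 3/13z²
  R(z) = 1 + z + 3/13z².

Boundary: |R(x)|=1, x<0.
x=-0.46: |R|=0.5888
R=1: x+3/13x²=0 ⇒ x=−13/3=-4.3333; min R=1−1/(4·3/13)=-0.0833>−1
Confirm numerically:
  x=-4.291: |R|=0.95808 <1
  x=-2.756: |R|=0.00318 <1
  x=-2.589: |R|=0.04217 <1
  x=-2.585: |R|=0.04295 <1
  x=-4.651: |R|=1.34095 >1
  x=-4.625: |R|=1.31130 >1
Interval (-4.3333, 0).

(-4.3333,0); λ=-1 ⇒ h* = (13/3)/1 = 4.3333.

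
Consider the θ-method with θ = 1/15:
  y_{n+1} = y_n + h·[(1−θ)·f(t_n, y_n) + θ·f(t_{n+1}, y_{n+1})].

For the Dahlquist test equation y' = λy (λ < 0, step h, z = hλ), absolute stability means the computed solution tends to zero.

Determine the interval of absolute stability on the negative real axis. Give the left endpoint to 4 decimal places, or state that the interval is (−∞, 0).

(-2.3077, 0).

Set f=λy, z=hλ:
  y_{n+1} = y_n + z·[14/15·y_n + 1/15·y_{n+1}] ⇒ (1 − 1/15z)y_{n+1} = (1 + 14/15z)y_n
  so R(z) = (1 + 14/15z)/(1 − 1/15z).

Solve |R(x)|<1 on ℝ⁻.
x=-1.09: |R|=0.0162
R=−1: 1+14/15x = −1+1/15x ⇒ -13/15x=2 ⇒ x=2/(-13/15)=-2.3077
Confirm numerically:
  x=-1.723: |R|=0.54548 <1
  x=-1.310: |R|=0.20478 <1
  x=-1.043: |R|=0.02481 <1
  x=-2.682: |R|=1.27520 >1
  x=-2.599: |R|=1.21518 >1
Stable set (-2.3077, 0).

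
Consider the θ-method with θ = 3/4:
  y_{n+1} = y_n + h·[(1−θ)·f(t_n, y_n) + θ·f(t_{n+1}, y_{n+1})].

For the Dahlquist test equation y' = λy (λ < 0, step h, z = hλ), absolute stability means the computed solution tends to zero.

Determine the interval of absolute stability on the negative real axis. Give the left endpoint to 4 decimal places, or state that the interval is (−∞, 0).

Set f=λy, z=hλ:
  y_{n+1} = y_n + z·[1/4·y_n + 3/4·y_{n+1}] ⇒ (1 − 3/4z)y_{n+1} = (1 + 1/4z)y_n
  ⇒ R(z) = (1 + 1/4z)/(1 − 3/4z).

Need |R(x)|<1, x<0.
x=-0.61: |R|=0.5815
x=-2: |R|=0.2000
x=-10: |R|=0.1765
x=-100: |R|=0.3158
θ=3/4≥1/2 ⇒ |1+1/4x|<|1−3/4x| ∀x<0 ⇒ unbounded interval.

unbounded; (−∞, 0).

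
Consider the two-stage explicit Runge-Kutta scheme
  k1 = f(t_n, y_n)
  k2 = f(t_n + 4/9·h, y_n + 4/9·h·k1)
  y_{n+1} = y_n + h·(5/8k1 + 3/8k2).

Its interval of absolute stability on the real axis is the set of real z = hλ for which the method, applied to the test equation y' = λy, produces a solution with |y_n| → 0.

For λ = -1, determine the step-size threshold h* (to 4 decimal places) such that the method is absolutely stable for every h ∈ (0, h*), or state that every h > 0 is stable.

With y'=λy (z=hλ):
  k1=λy_n ⇒ h·k1=z·y_n;  k2=λ(1+4/9z)y_n ⇒ h·k2=z(1+4/9z)y_n
  y_{n+1}/y_n = 1 + 5/8z + 3/8z(1+4/9z) = 1 + z + 1/6z²
  R(z) = 1 + z + 1/6z².

Boundary: |R(x)|=1, x<0.
x=-0.62: |R|=0.4441
R=1: x+1/6x²=0 ⇒ x=−6=-6.0000; min R=1−1/(4·1/6)=-0.5000>−1
Confirm numerically:
  x=-4.328: |R|=0.20607 <1
  x=-4.265: |R|=0.23330 <1
  x=-4.110: |R|=0.29465 <1
  x=-3.145: |R|=0.49650 <1
  x=-6.583: |R|=1.63965 >1
  x=-6.222: |R|=1.23021 >1
  x=-6.083: |R|=1.08415 >1
Stable set (-6.0000, 0).

(-6.0000,0); λ=-1 ⇒ h* = (6)/1 = 6.0000.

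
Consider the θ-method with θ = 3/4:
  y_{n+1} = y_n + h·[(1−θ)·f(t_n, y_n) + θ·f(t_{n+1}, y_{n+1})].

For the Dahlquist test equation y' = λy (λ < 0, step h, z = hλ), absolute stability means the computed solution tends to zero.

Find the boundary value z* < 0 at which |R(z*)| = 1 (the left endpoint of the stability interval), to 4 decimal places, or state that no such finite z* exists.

interval (−∞, 0).

With y'=λy (z=hλ):
  y_{n+1} = y_n + z·[1/4·y_n + 3/4·y_{n+1}] ⇒ (1 − 3/4z)y_{n+1} = (1 + 1/4z)y_n
  R(z) = (1 + 1/4z)/(1 − 3/4z).

Need |R(x)|<1, x<0.
x=-0.5: |R|=0.6364
x=-2: |R|=0.2000
x=-10: |R|=0.1765
x=-100: |R|=0.3158
θ=3/4≥1/2 ⇒ |1+1/4x|<|1−3/4x| ∀x<0 ⇒ stable on all of ℝ⁻.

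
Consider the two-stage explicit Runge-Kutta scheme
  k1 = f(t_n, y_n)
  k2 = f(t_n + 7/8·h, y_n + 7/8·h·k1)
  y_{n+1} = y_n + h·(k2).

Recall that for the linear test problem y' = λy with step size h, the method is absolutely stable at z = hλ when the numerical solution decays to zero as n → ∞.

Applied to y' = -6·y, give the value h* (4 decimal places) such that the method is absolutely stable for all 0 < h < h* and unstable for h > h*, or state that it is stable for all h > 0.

(-1.1429,0); λ=-6 ⇒ h* = (8/7)/6 = 0.1905.

Set f=λy, z=hλ:
  k1=λy_n ⇒ h·k1=z·y_n;  k2=λ(1+7/8z)y_n ⇒ h·k2=z(1+7/8z)y_n
  y_{n+1}/y_n = 1 + z(1+7/8z) = 1 + z + 7/8z²
  so R(z) = 1 + z + 7/8z².

Boundary: |R(x)|=1, x<0.
x=-0.39: |R|=0.7431
R=1: x+7/8x²=0 ⇒ x=−8/7=-1.1429; min R=1−1/(4·7/8)=0.7143>−1
Confirm numerically:
  x=-1.117: |R|=0.97473 <1
  x=-0.937: |R|=0.83122 <1
  x=-0.868: |R|=0.79125 <1
  x=-0.684: |R|=0.72537 <1
  x=-1.603: |R|=1.64541 >1
  x=-1.429: |R|=1.35779 >1
  x=-1.166: |R|=1.02361 >1
So |R|<1 on (-1.1429, 0).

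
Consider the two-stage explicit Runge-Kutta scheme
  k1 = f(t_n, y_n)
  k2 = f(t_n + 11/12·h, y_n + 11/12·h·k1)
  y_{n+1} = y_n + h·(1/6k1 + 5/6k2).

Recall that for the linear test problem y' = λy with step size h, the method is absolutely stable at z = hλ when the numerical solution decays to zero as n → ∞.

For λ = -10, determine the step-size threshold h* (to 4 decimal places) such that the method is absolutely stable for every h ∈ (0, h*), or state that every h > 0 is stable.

Test eqn y'=λy, z=hλ:
  k1=λy_n ⇒ h·k1=z·y_n;  k2=λ(1+11/12z)y_n ⇒ h·k2=z(1+11/12z)y_n
  y_{n+1}/y_n = 1 + 1/6z + 5/6z(1+11/12z) = 1 + z + 55/72z²
  ⇒ R(z) = 1 + z + 55/72z².

Boundary: |R(x)|=1, x<0.
x=-1.45: |R|=1.1561
R=1: x+55/72x²=0 ⇒ x=−72/55=-1.3091; min R=1−1/(4·55/72)=0.6727>−1
Confirm numerically:
  x=-0.984: |R|=0.75564 <1
  x=-0.961: |R|=0.74447 <1
  x=-0.600: |R|=0.67500 <1
  x=-1.878: |R|=1.81615 >1
  x=-1.802: |R|=1.67850 >1
Stable set (-1.3091, 0).

(-1.3091,0); λ=-10 ⇒ h* = (72/55)/10 = 0.1309.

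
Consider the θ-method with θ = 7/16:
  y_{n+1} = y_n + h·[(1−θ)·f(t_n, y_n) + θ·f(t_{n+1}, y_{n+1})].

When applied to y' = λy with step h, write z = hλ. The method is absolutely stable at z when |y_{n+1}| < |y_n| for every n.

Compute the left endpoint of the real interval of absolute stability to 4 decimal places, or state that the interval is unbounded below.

z* = -16.0000.

Set f=λy, z=hλ:
  y_{n+1} = y_n + z·[9/16·y_n + 7/16·y_{n+1}] ⇒ (1 − 7/16z)y_{n+1} = (1 + 9/16z)y_n
  Hence R(z) = (1 + 9/16z)/(1 − 7/16z).

Find x<0 with |R(x)|<1.
x=-0.5: |R|=0.5897
R=−1: 1+9/16x = −1+7/16x ⇒ -1/8x=2 ⇒ x=2/(-1/8)=-16.0000
Confirm numerically:
  x=-15.089: |R|=0.98502 <1
  x=-12.449: |R|=0.93114 <1
  x=-12.362: |R|=0.92904 <1
  x=-8.610: |R|=0.80621 <1
  x=-16.508: |R|=1.00772 >1
  x=-16.399: |R|=1.00610 >1
  x=-16.192: |R|=1.00297 >1
Interval (-16.0000, 0).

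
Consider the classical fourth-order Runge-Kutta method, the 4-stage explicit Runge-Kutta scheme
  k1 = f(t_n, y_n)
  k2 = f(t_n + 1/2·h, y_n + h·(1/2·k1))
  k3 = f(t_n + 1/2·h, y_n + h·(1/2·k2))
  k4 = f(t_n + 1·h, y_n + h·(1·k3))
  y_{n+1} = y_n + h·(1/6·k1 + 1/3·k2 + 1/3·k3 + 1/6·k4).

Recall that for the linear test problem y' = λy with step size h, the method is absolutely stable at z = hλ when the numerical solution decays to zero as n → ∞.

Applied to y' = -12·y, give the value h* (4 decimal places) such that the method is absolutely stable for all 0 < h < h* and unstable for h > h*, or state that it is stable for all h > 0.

With y'=λy (z=hλ):
  order 4, 4-stage ⇒ R(z)=1+z+z^2/2+z^3/6+z^4/24
  (e.g. R(-1.54)=0.27144, |R|=0.27144)

Need |R(x)|<1, x<0.
x=-1.54: |R|=0.2714
|R(-2.41)|=0.5667 |R(-1.4)|=0.2827 |R(-0.54)|=0.5831
Bisect:
  x_lo=-3.1262 |R|=1.6480  x_hi=-0.1240 |R|=0.8834
  mid=-1.62512 |R|=0.27068 →hi
  mid=-2.37567 |R|=0.53879 →hi
  mid=-2.75095 |R|=0.94944 →hi
  mid=-2.93859 |R|=1.25681 →lo
  mid=-2.84477 |R|=1.09343 →lo
  mid=-2.79786 |R|=1.01911 →lo
  mid=-2.77440 |R|=0.98371 →hi
  mid=-2.78613 |R|=1.00126 →lo
  mid=-2.78027 |R|=0.99245 →hi
  mid=-2.78320 |R|=0.99685 →hi
  ...
  [-2.78540,-2.78522] ⇒ x*=-2.7853
Stable set (-2.7853, 0).

(-2.7853,0); λ=-12 ⇒ h* = 0.2321.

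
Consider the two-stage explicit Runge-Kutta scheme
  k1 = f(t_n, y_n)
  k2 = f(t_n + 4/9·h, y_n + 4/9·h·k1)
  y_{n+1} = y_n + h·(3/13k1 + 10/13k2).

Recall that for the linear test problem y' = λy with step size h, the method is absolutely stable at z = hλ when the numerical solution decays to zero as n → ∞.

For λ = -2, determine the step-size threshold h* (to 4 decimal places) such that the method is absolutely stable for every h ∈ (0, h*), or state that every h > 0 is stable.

With y'=λy (z=hλ):
  k1=λy_n ⇒ h·k1=z·y_n;  k2=λ(1+4/9z)y_n ⇒ h·k2=z(1+4/9z)y_n
  y_{n+1}/y_n = 1 + 3/13z + 10/13z(1+4/9z) = 1 + z + 40/117z²
  R(z) = 1 + z + 40/117z².

Need |R(x)|<1, x<0.
x=-0.66: |R|=0.4889
R=1: x+40/117x²=0 ⇒ x=−117/40=-2.9250; min R=1−1/(4·40/117)=0.2687>−1
Confirm numerically:
  x=-2.445: |R|=0.59877 <1
  x=-2.196: |R|=0.45269 <1
  x=-1.792: |R|=0.30587 <1
  x=-1.337: |R|=0.27413 <1
  x=-3.275: |R|=1.39188 >1
  x=-3.240: |R|=1.34892 >1
  x=-3.070: |R|=1.15219 >1
So |R|<1 on (-2.9250, 0).

(-2.9250,0); λ=-2 ⇒ h* = (117/40)/2 = 1.4625.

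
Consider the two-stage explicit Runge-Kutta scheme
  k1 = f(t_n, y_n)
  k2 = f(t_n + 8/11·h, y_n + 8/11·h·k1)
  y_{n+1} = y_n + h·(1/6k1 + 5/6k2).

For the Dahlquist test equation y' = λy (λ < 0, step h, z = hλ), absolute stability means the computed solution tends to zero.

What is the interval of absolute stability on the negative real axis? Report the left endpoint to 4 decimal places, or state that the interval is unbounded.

z∈(-1.6500,0).

On y'=λy, z=hλ:
  k1=λy_n ⇒ h·k1=z·y_n;  k2=λ(1+8/11z)y_n ⇒ h·k2=z(1+8/11z)y_n
  y_{n+1}/y_n = 1 + 1/6z + 5/6z(1+8/11z) = 1 + z + 20/33z²
  R(z) = 1 + z + 20/33z².

Find x<0 with |R(x)|<1.
x=-1.14: |R|=0.6476
R=1: x+20/33x²=0 ⇒ x=−33/20=-1.6500; min R=1−1/(4·20/33)=0.5875>−1
Confirm numerically:
  x=-1.470: |R|=0.83964 <1
  x=-1.318: |R|=0.73480 <1
  x=-0.729: |R|=0.59309 <1
  x=-2.024: |R|=1.45877 >1
  x=-1.901: |R|=1.28918 >1
So |R|<1 on (-1.6500, 0).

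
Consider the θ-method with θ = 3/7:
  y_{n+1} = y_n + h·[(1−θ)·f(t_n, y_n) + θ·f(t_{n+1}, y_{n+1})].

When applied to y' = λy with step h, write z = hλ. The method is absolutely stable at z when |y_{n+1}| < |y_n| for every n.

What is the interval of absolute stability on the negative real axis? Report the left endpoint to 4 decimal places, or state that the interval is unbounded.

(-14.0000, 0).

On y'=λy, z=hλ:
  y_{n+1} = y_n + z·[4/7·y_n + 3/7·y_{n+1}] ⇒ (1 − 3/7z)y_{n+1} = (1 + 4/7z)y_n
  ⇒ R(z) = (1 + 4/7z)/(1 − 3/7z).

Find x<0 with |R(x)|<1.
x=-1.67: |R|=0.0266
R=−1: 1+4/7x = −1+3/7x ⇒ -1/7x=2 ⇒ x=2/(-1/7)=-14.0000
Confirm numerically:
  x=-11.201: |R|=0.93106 <1
  x=-10.705: |R|=0.91576 <1
  x=-6.795: |R|=0.73690 <1
  x=-14.160: |R|=1.00323 >1
  x=-14.146: |R|=1.00295 >1
  x=-14.102: |R|=1.00207 >1
Stable set (-14.0000, 0).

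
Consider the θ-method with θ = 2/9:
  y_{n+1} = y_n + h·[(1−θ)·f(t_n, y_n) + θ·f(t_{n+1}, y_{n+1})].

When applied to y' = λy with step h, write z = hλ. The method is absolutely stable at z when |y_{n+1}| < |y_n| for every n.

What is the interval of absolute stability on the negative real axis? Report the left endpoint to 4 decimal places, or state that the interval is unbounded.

(-3.6000, 0).

Test eqn y'=λy, z=hλ:
  y_{n+1} = y_n + z·[7/9·y_n + 2/9·y_{n+1}] ⇒ (1 − 2/9z)y_{n+1} = (1 + 7/9z)y_n
  Hence R(z) = (1 + 7/9z)/(1 − 2/9z).

Need |R(x)|<1, x<0.
x=-1.43: |R|=0.0852
R=−1: 1+7/9x = −1+2/9x ⇒ -5/9x=2 ⇒ x=2/(-5/9)=-3.6000
Confirm numerically:
  x=-3.334: |R|=0.91511 <1
  x=-3.303: |R|=0.90484 <1
  x=-3.022: |R|=0.80790 <1
  x=-1.844: |R|=0.30801 <1
  x=-4.009: |R|=1.12017 >1
  x=-3.783: |R|=1.05523 >1
  x=-3.708: |R|=1.03289 >1
Interval (-3.6000, 0).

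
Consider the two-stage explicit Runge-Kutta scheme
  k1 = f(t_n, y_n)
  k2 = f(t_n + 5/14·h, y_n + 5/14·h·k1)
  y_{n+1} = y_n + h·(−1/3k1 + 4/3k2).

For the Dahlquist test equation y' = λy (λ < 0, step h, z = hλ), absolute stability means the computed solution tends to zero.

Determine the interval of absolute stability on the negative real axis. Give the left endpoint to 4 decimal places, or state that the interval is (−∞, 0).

z∈(-2.1000,0).

On y'=λy, z=hλ:
  k1=λy_n ⇒ h·k1=z·y_n;  k2=λ(1+5/14z)y_n ⇒ h·k2=z(1+5/14z)y_n
  y_{n+1}/y_n = 1 − 1/3z + 4/3z(1+5/14z) = 1 + z + 10/21z²
  Hence R(z) = 1 + z + 10/21z².

Find x<0 with |R(x)|<1.
x=-1.61: |R|=0.6243
R=1: x+10/21x²=0 ⇒ x=−21/10=-2.1000; min R=1−1/(4·10/21)=0.4750>−1
Confirm numerically:
  x=-2.039: |R|=0.94077 <1
  x=-1.953: |R|=0.86329 <1
  x=-0.952: |R|=0.47957 <1
  x=-0.946: |R|=0.48015 <1
  x=-2.307: |R|=1.22740 >1
  x=-2.284: |R|=1.20012 >1
Interval (-2.1000, 0).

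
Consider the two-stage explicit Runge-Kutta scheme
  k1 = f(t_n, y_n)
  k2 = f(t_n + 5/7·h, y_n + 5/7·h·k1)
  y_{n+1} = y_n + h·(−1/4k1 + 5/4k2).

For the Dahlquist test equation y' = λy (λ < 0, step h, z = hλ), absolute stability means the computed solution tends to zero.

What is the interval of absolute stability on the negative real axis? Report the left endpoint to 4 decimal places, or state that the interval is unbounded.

On y'=λy, z=hλ:
  k1=λy_n ⇒ h·k1=z·y_n;  k2=λ(1+5/7z)y_n ⇒ h·k2=z(1+5/7z)y_n
  y_{n+1}/y_n = 1 − 1/4z + 5/4z(1+5/7z) = 1 + z + 25/28z²
  R(z) = 1 + z + 25/28z².

Solve |R(x)|<1 on ℝ⁻.
x=-0.89: |R|=0.8172
R=1: x+25/28x²=0 ⇒ x=−28/25=-1.1200; min R=1−1/(4·25/28)=0.7200>−1
Confirm numerically:
  x=-1.098: |R|=0.97843 <1
  x=-0.917: |R|=0.83379 <1
  x=-0.584: |R|=0.72051 <1
  x=-1.707: |R|=1.89465 >1
  x=-1.270: |R|=1.17009 >1
Interval (-1.1200, 0).

(-1.1200, 0).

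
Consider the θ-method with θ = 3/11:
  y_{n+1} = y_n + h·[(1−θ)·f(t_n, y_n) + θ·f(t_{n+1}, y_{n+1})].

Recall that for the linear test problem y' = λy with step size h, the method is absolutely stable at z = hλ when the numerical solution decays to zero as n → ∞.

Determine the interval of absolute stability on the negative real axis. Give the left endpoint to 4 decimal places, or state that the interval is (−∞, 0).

(-4.4000, 0).

Set f=λy, z=hλ:
  y_{n+1} = y_n + z·[8/11·y_n + 3/11·y_{n+1}] ⇒ (1 − 3/11z)y_{n+1} = (1 + 8/11z)y_n
  ⇒ R(z) = (1 + 8/11z)/(1 − 3/11z).

Find x<0 with |R(x)|<1.
x=-0.86: |R|=0.3034
R=−1: 1+8/11x = −1+3/11x ⇒ -5/11x=2 ⇒ x=2/(-5/11)=-4.4000
Confirm numerically:
  x=-3.866: |R|=0.88185 <1
  x=-2.821: |R|=0.59436 <1
  x=-2.117: |R|=0.34211 <1
  x=-1.808: |R|=0.21091 <1
  x=-4.687: |R|=1.05726 >1
  x=-4.611: |R|=1.04248 >1
Stable set (-4.4000, 0).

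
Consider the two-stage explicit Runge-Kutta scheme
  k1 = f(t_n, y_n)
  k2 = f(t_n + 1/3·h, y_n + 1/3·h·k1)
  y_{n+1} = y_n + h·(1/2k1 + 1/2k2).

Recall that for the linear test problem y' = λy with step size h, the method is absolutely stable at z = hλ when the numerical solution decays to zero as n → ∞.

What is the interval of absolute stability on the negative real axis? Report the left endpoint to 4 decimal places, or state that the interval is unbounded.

(-6.0000, 0).

Test eqn y'=λy, z=hλ:
  k1=λy_n ⇒ h·k1=z·y_n;  k2=λ(1+1/3z)y_n ⇒ h·k2=z(1+1/3z)y_n
  y_{n+1}/y_n = 1 + 1/2z + 1/2z(1+1/3z) = 1 + z + 1/6z²
  so R(z) = 1 + z + 1/6z².

Boundary: |R(x)|=1, x<0.
x=-1.39: |R|=0.0680
R=1: x+1/6x²=0 ⇒ x=−6=-6.0000; min R=1−1/(4·1/6)=-0.5000>−1
Confirm numerically:
  x=-4.903: |R|=0.10357 <1
  x=-4.779: |R|=0.02747 <1
  x=-4.598: |R|=0.07440 <1
  x=-6.480: |R|=1.51840 >1
  x=-6.348: |R|=1.36818 >1
Interval (-6.0000, 0).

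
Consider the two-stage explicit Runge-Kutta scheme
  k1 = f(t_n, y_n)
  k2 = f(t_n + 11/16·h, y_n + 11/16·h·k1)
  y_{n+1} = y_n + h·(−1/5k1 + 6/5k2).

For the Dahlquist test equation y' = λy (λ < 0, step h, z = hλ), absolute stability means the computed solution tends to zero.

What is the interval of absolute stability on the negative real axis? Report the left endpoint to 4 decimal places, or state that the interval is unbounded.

On y'=λy, z=hλ:
  k1=λy_n ⇒ h·k1=z·y_n;  k2=λ(1+11/16z)y_n ⇒ h·k2=z(1+11/16z)y_n
  y_{n+1}/y_n = 1 − 1/5z + 6/5z(1+11/16z) = 1 + z + 33/40z²
  ⇒ R(z) = 1 + z + 33/40z².

Solve |R(x)|<1 on ℝ⁻.
x=-1.74: |R|=1.7578
R=1: x+33/40x²=0 ⇒ x=−40/33=-1.2121; min R=1−1/(4·33/40)=0.6970>−1
Confirm numerically:
  x=-1.139: |R|=0.93129 <1
  x=-1.046: |R|=0.85665 <1
  x=-0.905: |R|=0.77070 <1
  x=-1.753: |R|=1.78223 >1
  x=-1.406: |R|=1.22489 >1
  x=-1.274: |R|=1.06504 >1
Stable set (-1.2121, 0).

z∈(-1.2121,0).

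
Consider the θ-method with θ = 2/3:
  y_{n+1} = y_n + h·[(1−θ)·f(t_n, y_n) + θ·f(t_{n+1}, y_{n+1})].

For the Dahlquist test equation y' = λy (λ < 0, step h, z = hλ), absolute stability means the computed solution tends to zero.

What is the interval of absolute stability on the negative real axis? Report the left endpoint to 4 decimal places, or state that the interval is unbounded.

Set f=λy, z=hλ:
  y_{n+1} = y_n + z·[1/3·y_n + 2/3·y_{n+1}] ⇒ (1 − 2/3z)y_{n+1} = (1 + 1/3z)y_n
  R(z) = (1 + 1/3z)/(1 − 2/3z).

Solve |R(x)|<1 on ℝ⁻.
x=-1.62: |R|=0.2212
x=-2: |R|=0.1429
x=-10: |R|=0.3043
x=-100: |R|=0.4778
θ=2/3≥1/2 ⇒ |1+1/3x|<|1−2/3x| ∀x<0 ⇒ stable on all of ℝ⁻.

unbounded; (−∞, 0).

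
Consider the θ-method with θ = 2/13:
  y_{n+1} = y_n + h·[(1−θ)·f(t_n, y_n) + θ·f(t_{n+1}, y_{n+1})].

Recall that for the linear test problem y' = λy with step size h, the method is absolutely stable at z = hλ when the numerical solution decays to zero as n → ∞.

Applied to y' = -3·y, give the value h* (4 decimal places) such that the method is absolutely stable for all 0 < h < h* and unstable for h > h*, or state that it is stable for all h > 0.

On y'=λy, z=hλ:
  y_{n+1} = y_n + z·[11/13·y_n + 2/13·y_{n+1}] ⇒ (1 − 2/13z)y_{n+1} = (1 + 11/13z)y_n
  Hence R(z) = (1 + 11/13z)/(1 − 2/13z).

Boundary: |R(x)|=1, x<0.
x=-1.36: |R|=0.1247
R=−1: 1+11/13x = −1+2/13x ⇒ -9/13x=2 ⇒ x=2/(-9/13)=-2.8889
Confirm numerically:
  x=-1.753: |R|=0.38065 <1
  x=-1.575: |R|=0.26780 <1
  x=-1.542: |R|=0.24633 <1
  x=-1.500: |R|=0.21875 <1
  x=-3.296: |R|=1.18702 >1
  x=-2.982: |R|=1.04419 >1
Stable set (-2.8889, 0).

(-2.8889,0); λ=-3 ⇒ h* = (26/9)/3 = 0.9630.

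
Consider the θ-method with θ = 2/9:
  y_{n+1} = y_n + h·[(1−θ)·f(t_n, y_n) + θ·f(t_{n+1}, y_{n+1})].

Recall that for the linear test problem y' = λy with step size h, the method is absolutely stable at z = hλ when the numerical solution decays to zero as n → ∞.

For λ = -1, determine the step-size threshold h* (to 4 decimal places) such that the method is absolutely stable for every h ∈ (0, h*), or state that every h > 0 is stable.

(-3.6000,0); λ=-1 ⇒ h* = (18/5)/1 = 3.6000.

On y'=λy, z=hλ:
  y_{n+1} = y_n + z·[7/9·y_n + 2/9·y_{n+1}] ⇒ (1 − 2/9z)y_{n+1} = (1 + 7/9z)y_n
  R(z) = (1 + 7/9z)/(1 − 2/9z).

Find x<0 with |R(x)|<1.
x=-1.08: |R|=0.1290
R=−1: 1+7/9x = −1+2/9x ⇒ -5/9x=2 ⇒ x=2/(-5/9)=-3.6000
Confirm numerically:
  x=-3.555: |R|=0.98603 <1
  x=-2.687: |R|=0.68241 <1
  x=-1.907: |R|=0.33939 <1
  x=-1.720: |R|=0.24437 <1
  x=-4.114: |R|=1.14918 >1
  x=-3.864: |R|=1.07891 >1
Interval (-3.6000, 0).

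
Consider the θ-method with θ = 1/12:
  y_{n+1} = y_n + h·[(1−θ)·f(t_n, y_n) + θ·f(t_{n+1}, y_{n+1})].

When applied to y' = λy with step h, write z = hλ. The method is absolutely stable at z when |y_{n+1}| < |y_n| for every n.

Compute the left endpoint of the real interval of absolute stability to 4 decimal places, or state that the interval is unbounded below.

With y'=λy (z=hλ):
  y_{n+1} = y_n + z·[11/12·y_n + 1/12·y_{n+1}] ⇒ (1 − 1/12z)y_{n+1} = (1 + 11/12z)y_n
  Hence R(z) = (1 + 11/12z)/(1 − 1/12z).

Boundary: |R(x)|=1, x<0.
x=-0.66: |R|=0.3744
R=−1: 1+11/12x = −1+1/12x ⇒ -5/6x=2 ⇒ x=2/(-5/6)=-2.4000
Confirm numerically:
  x=-2.191: |R|=0.85272 <1
  x=-1.660: |R|=0.45827 <1
  x=-1.489: |R|=0.32463 <1
  x=-1.470: |R|=0.30958 <1
  x=-2.934: |R|=1.35757 >1
  x=-2.872: |R|=1.31737 >1
  x=-2.786: |R|=1.26106 >1
Interval (-2.4000, 0).

z* = -2.4000.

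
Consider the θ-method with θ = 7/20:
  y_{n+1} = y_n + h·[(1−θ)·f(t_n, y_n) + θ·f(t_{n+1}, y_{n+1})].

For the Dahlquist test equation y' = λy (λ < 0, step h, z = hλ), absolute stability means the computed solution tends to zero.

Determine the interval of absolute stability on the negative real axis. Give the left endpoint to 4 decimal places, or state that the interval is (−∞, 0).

Test eqn y'=λy, z=hλ:
  y_{n+1} = y_n + z·[13/20·y_n + 7/20·y_{n+1}] ⇒ (1 − 7/20z)y_{n+1} = (1 + 13/20z)y_n
  R(z) = (1 + 13/20z)/(1 − 7/20z).

Find x<0 with |R(x)|<1.
x=-0.85: |R|=0.3449
R=−1: 1+13/20x = −1+7/20x ⇒ -3/10x=2 ⇒ x=2/(-3/10)=-6.6667
Confirm numerically:
  x=-5.690: |R|=0.90206 <1
  x=-5.658: |R|=0.89847 <1
  x=-5.539: |R|=0.88488 <1
  x=-4.027: |R|=0.67134 <1
  x=-7.232: |R|=1.04803 >1
  x=-7.046: |R|=1.03283 >1
  x=-6.748: |R|=1.00726 >1
Interval (-6.6667, 0).

z∈(-6.6667,0).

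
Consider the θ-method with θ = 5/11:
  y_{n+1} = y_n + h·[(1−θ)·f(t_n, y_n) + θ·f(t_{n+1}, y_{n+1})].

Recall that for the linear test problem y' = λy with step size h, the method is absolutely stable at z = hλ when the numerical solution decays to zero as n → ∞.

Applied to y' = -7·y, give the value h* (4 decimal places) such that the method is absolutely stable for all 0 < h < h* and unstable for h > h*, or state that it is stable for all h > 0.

With y'=λy (z=hλ):
  y_{n+1} = y_n + z·[6/11·y_n + 5/11·y_{n+1}] ⇒ (1 − 5/11z)y_{n+1} = (1 + 6/11z)y_n
  so R(z) = (1 + 6/11z)/(1 − 5/11z).

Find x<0 with |R(x)|<1.
x=-1.47: |R|=0.1188
R=−1: 1+6/11x = −1+5/11x ⇒ -1/11x=2 ⇒ x=2/(-1/11)=-22.0000
Confirm numerically:
  x=-18.917: |R|=0.97080 <1
  x=-18.138: |R|=0.96202 <1
  x=-17.330: |R|=0.95218 <1
  x=-16.889: |R|=0.94645 <1
  x=-22.338: |R|=1.00275 >1
  x=-22.161: |R|=1.00132 >1
  x=-22.159: |R|=1.00131 >1
Interval (-22.0000, 0).

(-22.0000,0); λ=-7 ⇒ h* = (22)/7 = 3.1429.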